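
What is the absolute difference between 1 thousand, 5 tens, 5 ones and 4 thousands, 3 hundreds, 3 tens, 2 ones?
Convert 1 thousand, 5 tens, 5 ones (place-value notation) → 1×1000 + 5×10 + 5 = 1055 (decimal)
Convert 4 thousands, 3 hundreds, 3 tens, 2 ones (place-value notation) → 4×1000 + 3×100 + 3×10 + 2 = 4332 (decimal)
Compute |1055 - 4332| = 3277
3277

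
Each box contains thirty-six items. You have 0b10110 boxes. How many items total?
Convert thirty-six (English words) → 36 (decimal)
Convert 0b10110 (binary) → 16 + 4 + 2 = 22 (decimal)
Compute 36 × 22 = 792
792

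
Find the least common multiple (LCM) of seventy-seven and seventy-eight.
Convert seventy-seven (English words) → 77 (decimal)
Convert seventy-eight (English words) → 78 (decimal)
Compute lcm(77, 78) = 6006
6006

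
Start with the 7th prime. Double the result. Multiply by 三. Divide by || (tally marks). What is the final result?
Convert the 7th prime (prime index) → 17 (decimal)
Start: 17
17 × 2 = 34
Convert 三 (Chinese numeral) → 3 (decimal)
34 × 3 = 102
Convert || (tally marks) → 2 (decimal)
102 ÷ 2 = 51
51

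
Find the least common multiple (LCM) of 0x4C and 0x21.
Convert 0x4C (hexadecimal) → 4×16 + 12 = 76 (decimal)
Convert 0x21 (hexadecimal) → 2×16 + 1 = 33 (decimal)
Compute lcm(76, 33) = 2508
2508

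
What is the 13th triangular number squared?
The 13th triangular number = 13×14/2 = 91
Compute 91² = 91 × 91 = 8281
8281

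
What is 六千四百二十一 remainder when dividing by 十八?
Convert 六千四百二十一 (Chinese numeral) → 6×1000 + 4×100 + 2×10 + 1 = 6421 (decimal)
Convert 十八 (Chinese numeral) → 1×10 + 8 = 18 (decimal)
Compute 6421 mod 18 = 13
13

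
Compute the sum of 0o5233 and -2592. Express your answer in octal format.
Convert 0o5233 (octal) → 5×512 + 2×64 + 3×8 + 3 = 2715 (decimal)
Compute 2715 + -2592 = 123
Convert 123 (decimal) → 123 = 1×64 + 7×8 + 3 → 0o173 (octal)
0o173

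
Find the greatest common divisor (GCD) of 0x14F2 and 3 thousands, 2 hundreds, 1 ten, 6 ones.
Convert 0x14F2 (hexadecimal) → 1×4096 + 4×256 + 15×16 + 2 = 5362 (decimal)
Convert 3 thousands, 2 hundreds, 1 ten, 6 ones (place-value notation) → 3×1000 + 2×100 + 1×10 + 6 = 3216 (decimal)
Compute gcd(5362, 3216) = 2
2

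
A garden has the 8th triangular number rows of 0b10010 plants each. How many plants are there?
Convert 0b10010 (binary) → 16 + 2 = 18 (decimal)
Convert the 8th triangular number (triangular index) → 8×9/2 = 36 (decimal)
Compute 18 × 36 = 648
648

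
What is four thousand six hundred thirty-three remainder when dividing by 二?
Convert four thousand six hundred thirty-three (English words) → 4×1000 + 6×100 + 33 = 4633 (decimal)
Convert 二 (Chinese numeral) → 2 (decimal)
Compute 4633 mod 2 = 1
1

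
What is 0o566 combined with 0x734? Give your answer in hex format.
Convert 0o566 (octal) → 5×64 + 6×8 + 6 = 374 (decimal)
Convert 0x734 (hexadecimal) → 7×256 + 3×16 + 4 = 1844 (decimal)
Compute 374 + 1844 = 2218
Convert 2218 (decimal) → 2218 = 8×256 + 10×16 + 10 → 0x8AA (hexadecimal)
0x8AA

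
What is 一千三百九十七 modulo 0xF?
Convert 一千三百九十七 (Chinese numeral) → 1×1000 + 3×100 + 9×10 + 7 = 1397 (decimal)
Convert 0xF (hexadecimal) → 15 (decimal)
Compute 1397 mod 15 = 2
2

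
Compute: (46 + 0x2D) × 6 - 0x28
Convert 0x2D (hexadecimal) → 2×16 + 13 = 45 (decimal)
Convert 0x28 (hexadecimal) → 2×16 + 8 = 40 (decimal)
Expression in decimal: (46 + 45) × 6 - 40
Parentheses first: 46 + 45 = 91
Multiply: 91 × 6 = 546
Subtract: 546 - 40 = 506
506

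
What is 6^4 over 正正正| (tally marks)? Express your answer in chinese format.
Convert 6^4 (power) → 1296 (decimal)
Convert 正正正| (tally marks) → 5 + 5 + 5 + 1 = 16 (decimal)
Compute 1296 ÷ 16 = 81
Convert 81 (decimal) → 81 = 8×10 + 1 → 八十一 (Chinese numeral)
八十一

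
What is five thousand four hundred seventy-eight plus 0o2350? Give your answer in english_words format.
Convert five thousand four hundred seventy-eight (English words) → 5×1000 + 4×100 + 78 = 5478 (decimal)
Convert 0o2350 (octal) → 2×512 + 3×64 + 5×8 = 1256 (decimal)
Compute 5478 + 1256 = 6734
Convert 6734 (decimal) → 6734 = 6×1000 + 7×100 + 34 → six thousand seven hundred thirty-four (English words)
six thousand seven hundred thirty-four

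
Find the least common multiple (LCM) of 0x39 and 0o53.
Convert 0x39 (hexadecimal) → 3×16 + 9 = 57 (decimal)
Convert 0o53 (octal) → 5×8 + 3 = 43 (decimal)
Compute lcm(57, 43) = 2451
2451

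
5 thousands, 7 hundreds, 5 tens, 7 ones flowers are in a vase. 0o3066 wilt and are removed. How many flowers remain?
Convert 5 thousands, 7 hundreds, 5 tens, 7 ones (place-value notation) → 5×1000 + 7×100 + 5×10 + 7 = 5757 (decimal)
Convert 0o3066 (octal) → 3×512 + 6×8 + 6 = 1590 (decimal)
Compute 5757 - 1590 = 4167
4167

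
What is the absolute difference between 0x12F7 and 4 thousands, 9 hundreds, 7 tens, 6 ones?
Convert 0x12F7 (hexadecimal) → 1×4096 + 2×256 + 15×16 + 7 = 4855 (decimal)
Convert 4 thousands, 9 hundreds, 7 tens, 6 ones (place-value notation) → 4×1000 + 9×100 + 7×10 + 6 = 4976 (decimal)
Compute |4855 - 4976| = 121
121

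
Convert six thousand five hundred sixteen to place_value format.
Convert six thousand five hundred sixteen (English words) → 6×1000 + 5×100 + 16 = 6516 (decimal)
Convert 6516 (decimal) → 6516 = 6×1000 + 5×100 + 1×10 + 6 → 6 thousands, 5 hundreds, 1 ten, 6 ones (place-value notation)
6 thousands, 5 hundreds, 1 ten, 6 ones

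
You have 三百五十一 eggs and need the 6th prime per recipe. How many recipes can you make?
Convert 三百五十一 (Chinese numeral) → 3×100 + 5×10 + 1 = 351 (decimal)
Convert the 6th prime (prime index) → 13 (decimal)
Compute 351 ÷ 13 = 27
27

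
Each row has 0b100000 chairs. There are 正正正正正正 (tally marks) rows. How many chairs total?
Convert 0b100000 (binary) → 32 (decimal)
Convert 正正正正正正 (tally marks) → 5 + 5 + 5 + 5 + 5 + 5 = 30 (decimal)
Compute 32 × 30 = 960
960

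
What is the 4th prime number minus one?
The 4th prime number = 7
Convert one (English words) → 1 (decimal)
Compute 7 - 1 = 6
6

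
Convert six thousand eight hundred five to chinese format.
Convert six thousand eight hundred five (English words) → 6×1000 + 8×100 + 5 = 6805 (decimal)
Convert 6805 (decimal) → 6805 = 6×1000 + 8×100 + 5 → 六千八百零五 (Chinese numeral)
六千八百零五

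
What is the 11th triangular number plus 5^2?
The 11th triangular number = 11×12/2 = 66
Convert 5^2 (power) → 25 (decimal)
Compute 66 + 25 = 91
91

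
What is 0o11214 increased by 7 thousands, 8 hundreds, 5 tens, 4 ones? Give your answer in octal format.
Convert 0o11214 (octal) → 1×4096 + 1×512 + 2×64 + 1×8 + 4 = 4748 (decimal)
Convert 7 thousands, 8 hundreds, 5 tens, 4 ones (place-value notation) → 7×1000 + 8×100 + 5×10 + 4 = 7854 (decimal)
Compute 4748 + 7854 = 12602
Convert 12602 (decimal) → 12602 = 3×4096 + 4×64 + 7×8 + 2 → 0o30472 (octal)
0o30472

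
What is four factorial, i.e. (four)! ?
Convert four (English words) → 4 (decimal)
Compute 4! = 24
24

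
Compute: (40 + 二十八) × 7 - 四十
Convert 二十八 (Chinese numeral) → 2×10 + 8 = 28 (decimal)
Convert 四十 (Chinese numeral) → 4×10 = 40 (decimal)
Expression in decimal: (40 + 28) × 7 - 40
Parentheses first: 40 + 28 = 68
Multiply: 68 × 7 = 476
Subtract: 476 - 40 = 436
436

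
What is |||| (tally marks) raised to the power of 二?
Convert |||| (tally marks) → 4 (decimal)
Convert 二 (Chinese numeral) → 2 (decimal)
Compute 4 ^ 2 = 16
16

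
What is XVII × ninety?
Convert XVII (Roman numeral) → 10 + 5 + 1 + 1 = 17 (decimal)
Convert ninety (English words) → 90 (decimal)
Compute 17 × 90 = 1530
1530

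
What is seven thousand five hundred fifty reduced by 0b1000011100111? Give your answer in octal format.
Convert seven thousand five hundred fifty (English words) → 7×1000 + 5×100 + 50 = 7550 (decimal)
Convert 0b1000011100111 (binary) → 4096 + 128 + 64 + 32 + 4 + 2 + 1 = 4327 (decimal)
Compute 7550 - 4327 = 3223
Convert 3223 (decimal) → 3223 = 6×512 + 2×64 + 2×8 + 7 → 0o6227 (octal)
0o6227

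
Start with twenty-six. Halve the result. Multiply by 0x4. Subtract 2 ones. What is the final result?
Convert twenty-six (English words) → 26 (decimal)
Start: 26
26 ÷ 2 = 13
Convert 0x4 (hexadecimal) → 4 (decimal)
13 × 4 = 52
Convert 2 ones (place-value notation) → 2 (decimal)
52 - 2 = 50
50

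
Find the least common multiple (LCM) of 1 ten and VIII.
Convert 1 ten (place-value notation) → 1×10 = 10 (decimal)
Convert VIII (Roman numeral) → 5 + 1 + 1 + 1 = 8 (decimal)
Compute lcm(10, 8) = 40
40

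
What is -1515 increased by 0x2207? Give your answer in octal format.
Convert 0x2207 (hexadecimal) → 2×4096 + 2×256 + 7 = 8711 (decimal)
Compute -1515 + 8711 = 7196
Convert 7196 (decimal) → 7196 = 1×4096 + 6×512 + 3×8 + 4 → 0o16034 (octal)
0o16034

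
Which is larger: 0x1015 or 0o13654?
Convert 0x1015 (hexadecimal) → 1×4096 + 1×16 + 5 = 4117 (decimal)
Convert 0o13654 (octal) → 1×4096 + 3×512 + 6×64 + 5×8 + 4 = 6060 (decimal)
Compare 4117 vs 6060: larger = 6060
6060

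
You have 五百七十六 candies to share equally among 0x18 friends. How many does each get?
Convert 五百七十六 (Chinese numeral) → 5×100 + 7×10 + 6 = 576 (decimal)
Convert 0x18 (hexadecimal) → 1×16 + 8 = 24 (decimal)
Compute 576 ÷ 24 = 24
24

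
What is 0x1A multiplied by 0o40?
Convert 0x1A (hexadecimal) → 1×16 + 10 = 26 (decimal)
Convert 0o40 (octal) → 4×8 = 32 (decimal)
Compute 26 × 32 = 832
832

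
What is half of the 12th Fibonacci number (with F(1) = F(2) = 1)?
The 12th Fibonacci number (with F(1) = F(2) = 1): 1, 1, 2, 3, 5, 8, 13, 21, 34, 55, 89, 144 → 144
Compute 144 ÷ 2 = 72
72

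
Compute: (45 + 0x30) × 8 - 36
Convert 0x30 (hexadecimal) → 3×16 = 48 (decimal)
Expression in decimal: (45 + 48) × 8 - 36
Parentheses first: 45 + 48 = 93
Multiply: 93 × 8 = 744
Subtract: 744 - 36 = 708
708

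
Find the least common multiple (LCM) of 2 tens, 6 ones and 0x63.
Convert 2 tens, 6 ones (place-value notation) → 2×10 + 6 = 26 (decimal)
Convert 0x63 (hexadecimal) → 6×16 + 3 = 99 (decimal)
Compute lcm(26, 99) = 2574
2574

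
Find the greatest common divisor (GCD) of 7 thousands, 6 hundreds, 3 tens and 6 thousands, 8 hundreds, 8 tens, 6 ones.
Convert 7 thousands, 6 hundreds, 3 tens (place-value notation) → 7×1000 + 6×100 + 3×10 = 7630 (decimal)
Convert 6 thousands, 8 hundreds, 8 tens, 6 ones (place-value notation) → 6×1000 + 8×100 + 8×10 + 6 = 6886 (decimal)
Compute gcd(7630, 6886) = 2
2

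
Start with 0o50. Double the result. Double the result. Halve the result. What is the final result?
Convert 0o50 (octal) → 5×8 = 40 (decimal)
Start: 40
40 × 2 = 80
80 × 2 = 160
160 ÷ 2 = 80
80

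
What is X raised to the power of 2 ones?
Convert X (Roman numeral) → 10 (decimal)
Convert 2 ones (place-value notation) → 2 (decimal)
Compute 10 ^ 2 = 100
100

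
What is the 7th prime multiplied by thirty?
Convert the 7th prime (prime index) → 17 (decimal)
Convert thirty (English words) → 30 (decimal)
Compute 17 × 30 = 510
510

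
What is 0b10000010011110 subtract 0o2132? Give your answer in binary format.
Convert 0b10000010011110 (binary) → 8192 + 128 + 16 + 8 + 4 + 2 = 8350 (decimal)
Convert 0o2132 (octal) → 2×512 + 1×64 + 3×8 + 2 = 1114 (decimal)
Compute 8350 - 1114 = 7236
Convert 7236 (decimal) → 7236 = 4096 + 2048 + 1024 + 64 + 4 → 0b1110001000100 (binary)
0b1110001000100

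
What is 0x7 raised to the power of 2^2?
Convert 0x7 (hexadecimal) → 7 (decimal)
Convert 2^2 (power) → 4 (decimal)
Compute 7 ^ 4 = 2401
2401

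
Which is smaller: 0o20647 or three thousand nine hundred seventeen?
Convert 0o20647 (octal) → 2×4096 + 6×64 + 4×8 + 7 = 8615 (decimal)
Convert three thousand nine hundred seventeen (English words) → 3×1000 + 9×100 + 17 = 3917 (decimal)
Compare 8615 vs 3917: smaller = 3917
3917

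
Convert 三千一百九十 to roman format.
Convert 三千一百九十 (Chinese numeral) → 3×1000 + 1×100 + 9×10 = 3190 (decimal)
Convert 3190 (decimal) → 3190 = 1000 + 1000 + 1000 + 100 + 90 → MMMCXC (Roman numeral)
MMMCXC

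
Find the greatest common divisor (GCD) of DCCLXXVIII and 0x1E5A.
Convert DCCLXXVIII (Roman numeral) → 500 + 100 + 100 + 50 + 10 + 10 + 5 + 1 + 1 + 1 = 778 (decimal)
Convert 0x1E5A (hexadecimal) → 1×4096 + 14×256 + 5×16 + 10 = 7770 (decimal)
Compute gcd(778, 7770) = 2
2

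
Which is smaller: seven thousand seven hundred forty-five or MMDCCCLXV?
Convert seven thousand seven hundred forty-five (English words) → 7×1000 + 7×100 + 45 = 7745 (decimal)
Convert MMDCCCLXV (Roman numeral) → 1000 + 1000 + 500 + 100 + 100 + 100 + 50 + 10 + 5 = 2865 (decimal)
Compare 7745 vs 2865: smaller = 2865
2865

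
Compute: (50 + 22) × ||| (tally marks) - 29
Convert ||| (tally marks) → 3 (decimal)
Expression in decimal: (50 + 22) × 3 - 29
Parentheses first: 50 + 22 = 72
Multiply: 72 × 3 = 216
Subtract: 216 - 29 = 187
187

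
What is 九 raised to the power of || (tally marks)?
Convert 九 (Chinese numeral) → 9 (decimal)
Convert || (tally marks) → 2 (decimal)
Compute 9 ^ 2 = 81
81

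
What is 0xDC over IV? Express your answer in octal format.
Convert 0xDC (hexadecimal) → 13×16 + 12 = 220 (decimal)
Convert IV (Roman numeral) → 4 (decimal)
Compute 220 ÷ 4 = 55
Convert 55 (decimal) → 55 = 6×8 + 7 → 0o67 (octal)
0o67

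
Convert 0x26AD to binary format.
Convert 0x26AD (hexadecimal) → 2×4096 + 6×256 + 10×16 + 13 = 9901 (decimal)
Convert 9901 (decimal) → 9901 = 8192 + 1024 + 512 + 128 + 32 + 8 + 4 + 1 → 0b10011010101101 (binary)
0b10011010101101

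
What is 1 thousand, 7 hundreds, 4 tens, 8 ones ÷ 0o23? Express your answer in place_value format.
Convert 1 thousand, 7 hundreds, 4 tens, 8 ones (place-value notation) → 1×1000 + 7×100 + 4×10 + 8 = 1748 (decimal)
Convert 0o23 (octal) → 2×8 + 3 = 19 (decimal)
Compute 1748 ÷ 19 = 92
Convert 92 (decimal) → 92 = 9×10 + 2 → 9 tens, 2 ones (place-value notation)
9 tens, 2 ones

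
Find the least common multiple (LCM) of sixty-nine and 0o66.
Convert sixty-nine (English words) → 69 (decimal)
Convert 0o66 (octal) → 6×8 + 6 = 54 (decimal)
Compute lcm(69, 54) = 1242
1242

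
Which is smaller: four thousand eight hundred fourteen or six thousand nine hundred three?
Convert four thousand eight hundred fourteen (English words) → 4×1000 + 8×100 + 14 = 4814 (decimal)
Convert six thousand nine hundred three (English words) → 6×1000 + 9×100 + 3 = 6903 (decimal)
Compare 4814 vs 6903: smaller = 4814
4814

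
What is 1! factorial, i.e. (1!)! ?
Convert 1! (factorial) → 1 (decimal)
Compute 1! = 1
1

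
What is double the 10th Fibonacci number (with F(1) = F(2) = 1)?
The 10th Fibonacci number (with F(1) = F(2) = 1): 1, 1, 2, 3, 5, 8, 13, 21, 34, 55 → 55
Compute 55 × 2 = 110
110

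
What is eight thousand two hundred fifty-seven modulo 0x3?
Convert eight thousand two hundred fifty-seven (English words) → 8×1000 + 2×100 + 57 = 8257 (decimal)
Convert 0x3 (hexadecimal) → 3 (decimal)
Compute 8257 mod 3 = 1
1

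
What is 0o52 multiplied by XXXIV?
Convert 0o52 (octal) → 5×8 + 2 = 42 (decimal)
Convert XXXIV (Roman numeral) → 10 + 10 + 10 + 4 = 34 (decimal)
Compute 42 × 34 = 1428
1428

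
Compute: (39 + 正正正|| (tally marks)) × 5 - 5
Convert 正正正|| (tally marks) → 5 + 5 + 5 + 2 = 17 (decimal)
Expression in decimal: (39 + 17) × 5 - 5
Parentheses first: 39 + 17 = 56
Multiply: 56 × 5 = 280
Subtract: 280 - 5 = 275
275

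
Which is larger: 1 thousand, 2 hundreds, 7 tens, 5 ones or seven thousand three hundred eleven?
Convert 1 thousand, 2 hundreds, 7 tens, 5 ones (place-value notation) → 1×1000 + 2×100 + 7×10 + 5 = 1275 (decimal)
Convert seven thousand three hundred eleven (English words) → 7×1000 + 3×100 + 11 = 7311 (decimal)
Compare 1275 vs 7311: larger = 7311
7311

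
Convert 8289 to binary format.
Convert 8289 (decimal) → 8289 = 8192 + 64 + 32 + 1 → 0b10000001100001 (binary)
0b10000001100001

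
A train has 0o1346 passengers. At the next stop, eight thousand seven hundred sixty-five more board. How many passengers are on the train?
Convert 0o1346 (octal) → 1×512 + 3×64 + 4×8 + 6 = 742 (decimal)
Convert eight thousand seven hundred sixty-five (English words) → 8×1000 + 7×100 + 65 = 8765 (decimal)
Compute 742 + 8765 = 9507
9507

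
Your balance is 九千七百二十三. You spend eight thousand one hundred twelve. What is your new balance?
Convert 九千七百二十三 (Chinese numeral) → 9×1000 + 7×100 + 2×10 + 3 = 9723 (decimal)
Convert eight thousand one hundred twelve (English words) → 8×1000 + 1×100 + 12 = 8112 (decimal)
Compute 9723 - 8112 = 1611
1611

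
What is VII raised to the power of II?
Convert VII (Roman numeral) → 5 + 1 + 1 = 7 (decimal)
Convert II (Roman numeral) → 1 + 1 = 2 (decimal)
Compute 7 ^ 2 = 49
49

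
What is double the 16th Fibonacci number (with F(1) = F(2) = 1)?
The 16th Fibonacci number (with F(1) = F(2) = 1) = 987
Compute 987 × 2 = 1974
1974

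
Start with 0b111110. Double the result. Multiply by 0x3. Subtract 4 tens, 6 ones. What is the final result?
Convert 0b111110 (binary) → 32 + 16 + 8 + 4 + 2 = 62 (decimal)
Start: 62
62 × 2 = 124
Convert 0x3 (hexadecimal) → 3 (decimal)
124 × 3 = 372
Convert 4 tens, 6 ones (place-value notation) → 4×10 + 6 = 46 (decimal)
372 - 46 = 326
326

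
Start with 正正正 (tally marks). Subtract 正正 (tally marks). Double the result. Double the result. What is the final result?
Convert 正正正 (tally marks) → 5 + 5 + 5 = 15 (decimal)
Start: 15
Convert 正正 (tally marks) → 5 + 5 = 10 (decimal)
15 - 10 = 5
5 × 2 = 10
10 × 2 = 20
20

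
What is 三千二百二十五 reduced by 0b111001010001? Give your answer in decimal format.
Convert 三千二百二十五 (Chinese numeral) → 3×1000 + 2×100 + 2×10 + 5 = 3225 (decimal)
Convert 0b111001010001 (binary) → 2048 + 1024 + 512 + 64 + 16 + 1 = 3665 (decimal)
Compute 3225 - 3665 = -440
-440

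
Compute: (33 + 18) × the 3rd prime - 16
Convert the 3rd prime (prime index) → 5 (decimal)
Expression in decimal: (33 + 18) × 5 - 16
Parentheses first: 33 + 18 = 51
Multiply: 51 × 5 = 255
Subtract: 255 - 16 = 239
239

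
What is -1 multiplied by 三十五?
Convert 三十五 (Chinese numeral) → 3×10 + 5 = 35 (decimal)
Compute -1 × 35 = -35
-35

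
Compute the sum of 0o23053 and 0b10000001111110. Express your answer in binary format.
Convert 0o23053 (octal) → 2×4096 + 3×512 + 5×8 + 3 = 9771 (decimal)
Convert 0b10000001111110 (binary) → 8192 + 64 + 32 + 16 + 8 + 4 + 2 = 8318 (decimal)
Compute 9771 + 8318 = 18089
Convert 18089 (decimal) → 18089 = 16384 + 1024 + 512 + 128 + 32 + 8 + 1 → 0b100011010101001 (binary)
0b100011010101001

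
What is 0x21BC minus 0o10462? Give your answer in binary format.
Convert 0x21BC (hexadecimal) → 2×4096 + 1×256 + 11×16 + 12 = 8636 (decimal)
Convert 0o10462 (octal) → 1×4096 + 4×64 + 6×8 + 2 = 4402 (decimal)
Compute 8636 - 4402 = 4234
Convert 4234 (decimal) → 4234 = 4096 + 128 + 8 + 2 → 0b1000010001010 (binary)
0b1000010001010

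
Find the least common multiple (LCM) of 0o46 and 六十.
Convert 0o46 (octal) → 4×8 + 6 = 38 (decimal)
Convert 六十 (Chinese numeral) → 6×10 = 60 (decimal)
Compute lcm(38, 60) = 1140
1140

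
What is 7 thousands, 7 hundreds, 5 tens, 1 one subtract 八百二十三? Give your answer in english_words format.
Convert 7 thousands, 7 hundreds, 5 tens, 1 one (place-value notation) → 7×1000 + 7×100 + 5×10 + 1 = 7751 (decimal)
Convert 八百二十三 (Chinese numeral) → 8×100 + 2×10 + 3 = 823 (decimal)
Compute 7751 - 823 = 6928
Convert 6928 (decimal) → 6928 = 6×1000 + 9×100 + 28 → six thousand nine hundred twenty-eight (English words)
six thousand nine hundred twenty-eight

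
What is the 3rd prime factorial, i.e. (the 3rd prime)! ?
Convert the 3rd prime (prime index) → 5 (decimal)
Compute 5! = 120
120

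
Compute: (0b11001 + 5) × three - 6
Convert 0b11001 (binary) → 16 + 8 + 1 = 25 (decimal)
Convert three (English words) → 3 (decimal)
Expression in decimal: (25 + 5) × 3 - 6
Parentheses first: 25 + 5 = 30
Multiply: 30 × 3 = 90
Subtract: 90 - 6 = 84
84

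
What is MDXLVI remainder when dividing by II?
Convert MDXLVI (Roman numeral) → 1000 + 500 + 40 + 5 + 1 = 1546 (decimal)
Convert II (Roman numeral) → 1 + 1 = 2 (decimal)
Compute 1546 mod 2 = 0
0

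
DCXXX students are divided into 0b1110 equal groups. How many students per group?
Convert DCXXX (Roman numeral) → 500 + 100 + 10 + 10 + 10 = 630 (decimal)
Convert 0b1110 (binary) → 8 + 4 + 2 = 14 (decimal)
Compute 630 ÷ 14 = 45
45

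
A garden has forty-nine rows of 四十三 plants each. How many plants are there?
Convert 四十三 (Chinese numeral) → 4×10 + 3 = 43 (decimal)
Convert forty-nine (English words) → 49 (decimal)
Compute 43 × 49 = 2107
2107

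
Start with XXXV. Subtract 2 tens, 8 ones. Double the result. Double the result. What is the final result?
Convert XXXV (Roman numeral) → 10 + 10 + 10 + 5 = 35 (decimal)
Start: 35
Convert 2 tens, 8 ones (place-value notation) → 2×10 + 8 = 28 (decimal)
35 - 28 = 7
7 × 2 = 14
14 × 2 = 28
28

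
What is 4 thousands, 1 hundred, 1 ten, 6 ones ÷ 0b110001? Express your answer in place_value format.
Convert 4 thousands, 1 hundred, 1 ten, 6 ones (place-value notation) → 4×1000 + 1×100 + 1×10 + 6 = 4116 (decimal)
Convert 0b110001 (binary) → 32 + 16 + 1 = 49 (decimal)
Compute 4116 ÷ 49 = 84
Convert 84 (decimal) → 84 = 8×10 + 4 → 8 tens, 4 ones (place-value notation)
8 tens, 4 ones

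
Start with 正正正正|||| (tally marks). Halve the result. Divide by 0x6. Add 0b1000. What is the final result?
Convert 正正正正|||| (tally marks) → 5 + 5 + 5 + 5 + 4 = 24 (decimal)
Start: 24
24 ÷ 2 = 12
Convert 0x6 (hexadecimal) → 6 (decimal)
12 ÷ 6 = 2
Convert 0b1000 (binary) → 8 (decimal)
2 + 8 = 10
10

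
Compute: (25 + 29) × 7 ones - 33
Convert 7 ones (place-value notation) → 7 (decimal)
Expression in decimal: (25 + 29) × 7 - 33
Parentheses first: 25 + 29 = 54
Multiply: 54 × 7 = 378
Subtract: 378 - 33 = 345
345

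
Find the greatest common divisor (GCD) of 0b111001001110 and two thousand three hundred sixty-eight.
Convert 0b111001001110 (binary) → 2048 + 1024 + 512 + 64 + 8 + 4 + 2 = 3662 (decimal)
Convert two thousand three hundred sixty-eight (English words) → 2×1000 + 3×100 + 68 = 2368 (decimal)
Compute gcd(3662, 2368) = 2
2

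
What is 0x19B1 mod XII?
Convert 0x19B1 (hexadecimal) → 1×4096 + 9×256 + 11×16 + 1 = 6577 (decimal)
Convert XII (Roman numeral) → 10 + 1 + 1 = 12 (decimal)
Compute 6577 mod 12 = 1
1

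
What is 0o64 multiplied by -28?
Convert 0o64 (octal) → 6×8 + 4 = 52 (decimal)
Compute 52 × -28 = -1456
-1456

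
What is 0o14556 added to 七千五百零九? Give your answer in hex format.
Convert 0o14556 (octal) → 1×4096 + 4×512 + 5×64 + 5×8 + 6 = 6510 (decimal)
Convert 七千五百零九 (Chinese numeral) → 7×1000 + 5×100 + 9 = 7509 (decimal)
Compute 6510 + 7509 = 14019
Convert 14019 (decimal) → 14019 = 3×4096 + 6×256 + 12×16 + 3 → 0x36C3 (hexadecimal)
0x36C3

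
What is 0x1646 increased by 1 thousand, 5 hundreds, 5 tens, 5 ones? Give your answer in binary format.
Convert 0x1646 (hexadecimal) → 1×4096 + 6×256 + 4×16 + 6 = 5702 (decimal)
Convert 1 thousand, 5 hundreds, 5 tens, 5 ones (place-value notation) → 1×1000 + 5×100 + 5×10 + 5 = 1555 (decimal)
Compute 5702 + 1555 = 7257
Convert 7257 (decimal) → 7257 = 4096 + 2048 + 1024 + 64 + 16 + 8 + 1 → 0b1110001011001 (binary)
0b1110001011001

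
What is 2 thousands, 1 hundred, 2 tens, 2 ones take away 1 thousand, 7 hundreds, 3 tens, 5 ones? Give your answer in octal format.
Convert 2 thousands, 1 hundred, 2 tens, 2 ones (place-value notation) → 2×1000 + 1×100 + 2×10 + 2 = 2122 (decimal)
Convert 1 thousand, 7 hundreds, 3 tens, 5 ones (place-value notation) → 1×1000 + 7×100 + 3×10 + 5 = 1735 (decimal)
Compute 2122 - 1735 = 387
Convert 387 (decimal) → 387 = 6×64 + 3 → 0o603 (octal)
0o603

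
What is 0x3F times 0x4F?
Convert 0x3F (hexadecimal) → 3×16 + 15 = 63 (decimal)
Convert 0x4F (hexadecimal) → 4×16 + 15 = 79 (decimal)
Compute 63 × 79 = 4977
4977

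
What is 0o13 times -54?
Convert 0o13 (octal) → 1×8 + 3 = 11 (decimal)
Compute 11 × -54 = -594
-594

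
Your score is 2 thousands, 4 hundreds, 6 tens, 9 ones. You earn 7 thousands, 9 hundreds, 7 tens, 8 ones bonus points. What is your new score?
Convert 2 thousands, 4 hundreds, 6 tens, 9 ones (place-value notation) → 2×1000 + 4×100 + 6×10 + 9 = 2469 (decimal)
Convert 7 thousands, 9 hundreds, 7 tens, 8 ones (place-value notation) → 7×1000 + 9×100 + 7×10 + 8 = 7978 (decimal)
Compute 2469 + 7978 = 10447
10447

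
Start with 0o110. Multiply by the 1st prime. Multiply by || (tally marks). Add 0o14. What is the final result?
Convert 0o110 (octal) → 1×64 + 1×8 = 72 (decimal)
Start: 72
Convert the 1st prime (prime index) → 2 (decimal)
72 × 2 = 144
Convert || (tally marks) → 2 (decimal)
144 × 2 = 288
Convert 0o14 (octal) → 1×8 + 4 = 12 (decimal)
288 + 12 = 300
300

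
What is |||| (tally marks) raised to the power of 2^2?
Convert |||| (tally marks) → 4 (decimal)
Convert 2^2 (power) → 4 (decimal)
Compute 4 ^ 4 = 256
256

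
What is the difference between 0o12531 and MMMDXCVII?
Convert 0o12531 (octal) → 1×4096 + 2×512 + 5×64 + 3×8 + 1 = 5465 (decimal)
Convert MMMDXCVII (Roman numeral) → 1000 + 1000 + 1000 + 500 + 90 + 5 + 1 + 1 = 3597 (decimal)
Difference: |5465 - 3597| = 1868
1868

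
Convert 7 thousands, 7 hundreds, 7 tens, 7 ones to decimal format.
Convert 7 thousands, 7 hundreds, 7 tens, 7 ones (place-value notation) → 7×1000 + 7×100 + 7×10 + 7 = 7777 (decimal)
7777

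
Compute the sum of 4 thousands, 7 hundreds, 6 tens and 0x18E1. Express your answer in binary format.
Convert 4 thousands, 7 hundreds, 6 tens (place-value notation) → 4×1000 + 7×100 + 6×10 = 4760 (decimal)
Convert 0x18E1 (hexadecimal) → 1×4096 + 8×256 + 14×16 + 1 = 6369 (decimal)
Compute 4760 + 6369 = 11129
Convert 11129 (decimal) → 11129 = 8192 + 2048 + 512 + 256 + 64 + 32 + 16 + 8 + 1 → 0b10101101111001 (binary)
0b10101101111001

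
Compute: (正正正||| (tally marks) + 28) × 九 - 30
Convert 正正正||| (tally marks) → 5 + 5 + 5 + 3 = 18 (decimal)
Convert 九 (Chinese numeral) → 9 (decimal)
Expression in decimal: (18 + 28) × 9 - 30
Parentheses first: 18 + 28 = 46
Multiply: 46 × 9 = 414
Subtract: 414 - 30 = 384
384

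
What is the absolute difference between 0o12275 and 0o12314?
Convert 0o12275 (octal) → 1×4096 + 2×512 + 2×64 + 7×8 + 5 = 5309 (decimal)
Convert 0o12314 (octal) → 1×4096 + 2×512 + 3×64 + 1×8 + 4 = 5324 (decimal)
Compute |5309 - 5324| = 15
15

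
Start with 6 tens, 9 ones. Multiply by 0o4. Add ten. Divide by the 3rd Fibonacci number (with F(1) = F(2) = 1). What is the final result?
Convert 6 tens, 9 ones (place-value notation) → 6×10 + 9 = 69 (decimal)
Start: 69
Convert 0o4 (octal) → 4 (decimal)
69 × 4 = 276
Convert ten (English words) → 10 (decimal)
276 + 10 = 286
Convert the 3rd Fibonacci number (with F(1) = F(2) = 1) (Fibonacci index) → 1, 1, 2 → 2 (decimal)
286 ÷ 2 = 143
143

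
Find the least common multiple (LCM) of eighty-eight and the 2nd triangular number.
Convert eighty-eight (English words) → 88 (decimal)
Convert the 2nd triangular number (triangular index) → 2×3/2 = 3 (decimal)
Compute lcm(88, 3) = 264
264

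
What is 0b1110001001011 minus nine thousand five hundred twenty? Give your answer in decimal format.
Convert 0b1110001001011 (binary) → 4096 + 2048 + 1024 + 64 + 8 + 2 + 1 = 7243 (decimal)
Convert nine thousand five hundred twenty (English words) → 9×1000 + 5×100 + 20 = 9520 (decimal)
Compute 7243 - 9520 = -2277
-2277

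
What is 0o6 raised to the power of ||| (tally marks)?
Convert 0o6 (octal) → 6 (decimal)
Convert ||| (tally marks) → 3 (decimal)
Compute 6 ^ 3 = 216
216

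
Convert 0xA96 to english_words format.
Convert 0xA96 (hexadecimal) → 10×256 + 9×16 + 6 = 2710 (decimal)
Convert 2710 (decimal) → 2710 = 2×1000 + 7×100 + 10 → two thousand seven hundred ten (English words)
two thousand seven hundred ten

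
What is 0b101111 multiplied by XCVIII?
Convert 0b101111 (binary) → 32 + 8 + 4 + 2 + 1 = 47 (decimal)
Convert XCVIII (Roman numeral) → 90 + 5 + 1 + 1 + 1 = 98 (decimal)
Compute 47 × 98 = 4606
4606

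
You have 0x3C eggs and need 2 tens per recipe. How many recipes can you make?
Convert 0x3C (hexadecimal) → 3×16 + 12 = 60 (decimal)
Convert 2 tens (place-value notation) → 2×10 = 20 (decimal)
Compute 60 ÷ 20 = 3
3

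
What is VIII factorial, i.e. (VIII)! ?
Convert VIII (Roman numeral) → 5 + 1 + 1 + 1 = 8 (decimal)
Compute 8! = 40320
40320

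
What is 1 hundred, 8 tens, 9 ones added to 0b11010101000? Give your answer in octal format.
Convert 1 hundred, 8 tens, 9 ones (place-value notation) → 1×100 + 8×10 + 9 = 189 (decimal)
Convert 0b11010101000 (binary) → 1024 + 512 + 128 + 32 + 8 = 1704 (decimal)
Compute 189 + 1704 = 1893
Convert 1893 (decimal) → 1893 = 3×512 + 5×64 + 4×8 + 5 → 0o3545 (octal)
0o3545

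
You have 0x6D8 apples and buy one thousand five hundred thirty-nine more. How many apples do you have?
Convert 0x6D8 (hexadecimal) → 6×256 + 13×16 + 8 = 1752 (decimal)
Convert one thousand five hundred thirty-nine (English words) → 1×1000 + 5×100 + 39 = 1539 (decimal)
Compute 1752 + 1539 = 3291
3291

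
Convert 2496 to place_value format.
Convert 2496 (decimal) → 2496 = 2×1000 + 4×100 + 9×10 + 6 → 2 thousands, 4 hundreds, 9 tens, 6 ones (place-value notation)
2 thousands, 4 hundreds, 9 tens, 6 ones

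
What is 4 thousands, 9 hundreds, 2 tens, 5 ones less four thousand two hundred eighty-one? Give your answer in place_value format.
Convert 4 thousands, 9 hundreds, 2 tens, 5 ones (place-value notation) → 4×1000 + 9×100 + 2×10 + 5 = 4925 (decimal)
Convert four thousand two hundred eighty-one (English words) → 4×1000 + 2×100 + 81 = 4281 (decimal)
Compute 4925 - 4281 = 644
Convert 644 (decimal) → 644 = 6×100 + 4×10 + 4 → 6 hundreds, 4 tens, 4 ones (place-value notation)
6 hundreds, 4 tens, 4 ones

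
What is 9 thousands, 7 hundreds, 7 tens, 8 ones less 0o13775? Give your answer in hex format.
Convert 9 thousands, 7 hundreds, 7 tens, 8 ones (place-value notation) → 9×1000 + 7×100 + 7×10 + 8 = 9778 (decimal)
Convert 0o13775 (octal) → 1×4096 + 3×512 + 7×64 + 7×8 + 5 = 6141 (decimal)
Compute 9778 - 6141 = 3637
Convert 3637 (decimal) → 3637 = 14×256 + 3×16 + 5 → 0xE35 (hexadecimal)
0xE35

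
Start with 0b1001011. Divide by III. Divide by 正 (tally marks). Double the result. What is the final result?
Convert 0b1001011 (binary) → 64 + 8 + 2 + 1 = 75 (decimal)
Start: 75
Convert III (Roman numeral) → 1 + 1 + 1 = 3 (decimal)
75 ÷ 3 = 25
Convert 正 (tally marks) → 5 (decimal)
25 ÷ 5 = 5
5 × 2 = 10
10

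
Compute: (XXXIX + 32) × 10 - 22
Convert XXXIX (Roman numeral) → 10 + 10 + 10 + 9 = 39 (decimal)
Expression in decimal: (39 + 32) × 10 - 22
Parentheses first: 39 + 32 = 71
Multiply: 71 × 10 = 710
Subtract: 710 - 22 = 688
688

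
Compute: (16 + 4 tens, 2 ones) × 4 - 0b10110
Convert 4 tens, 2 ones (place-value notation) → 4×10 + 2 = 42 (decimal)
Convert 0b10110 (binary) → 16 + 4 + 2 = 22 (decimal)
Expression in decimal: (16 + 42) × 4 - 22
Parentheses first: 16 + 42 = 58
Multiply: 58 × 4 = 232
Subtract: 232 - 22 = 210
210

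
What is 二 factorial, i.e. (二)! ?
Convert 二 (Chinese numeral) → 2 (decimal)
Compute 2! = 2
2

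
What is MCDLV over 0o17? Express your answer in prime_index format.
Convert MCDLV (Roman numeral) → 1000 + 400 + 50 + 5 = 1455 (decimal)
Convert 0o17 (octal) → 1×8 + 7 = 15 (decimal)
Compute 1455 ÷ 15 = 97
Convert 97 (decimal) → the 25th prime (prime index)
the 25th prime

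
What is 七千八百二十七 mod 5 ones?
Convert 七千八百二十七 (Chinese numeral) → 7×1000 + 8×100 + 2×10 + 7 = 7827 (decimal)
Convert 5 ones (place-value notation) → 5 (decimal)
Compute 7827 mod 5 = 2
2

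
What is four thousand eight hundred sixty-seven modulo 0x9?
Convert four thousand eight hundred sixty-seven (English words) → 4×1000 + 8×100 + 67 = 4867 (decimal)
Convert 0x9 (hexadecimal) → 9 (decimal)
Compute 4867 mod 9 = 7
7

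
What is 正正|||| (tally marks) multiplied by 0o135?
Convert 正正|||| (tally marks) → 5 + 5 + 4 = 14 (decimal)
Convert 0o135 (octal) → 1×64 + 3×8 + 5 = 93 (decimal)
Compute 14 × 93 = 1302
1302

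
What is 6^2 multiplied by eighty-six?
Convert 6^2 (power) → 36 (decimal)
Convert eighty-six (English words) → 86 (decimal)
Compute 36 × 86 = 3096
3096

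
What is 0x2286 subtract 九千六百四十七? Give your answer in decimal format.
Convert 0x2286 (hexadecimal) → 2×4096 + 2×256 + 8×16 + 6 = 8838 (decimal)
Convert 九千六百四十七 (Chinese numeral) → 9×1000 + 6×100 + 4×10 + 7 = 9647 (decimal)
Compute 8838 - 9647 = -809
-809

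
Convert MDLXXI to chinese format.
Convert MDLXXI (Roman numeral) → 1000 + 500 + 50 + 10 + 10 + 1 = 1571 (decimal)
Convert 1571 (decimal) → 1571 = 1×1000 + 5×100 + 7×10 + 1 → 一千五百七十一 (Chinese numeral)
一千五百七十一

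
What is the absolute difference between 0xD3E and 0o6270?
Convert 0xD3E (hexadecimal) → 13×256 + 3×16 + 14 = 3390 (decimal)
Convert 0o6270 (octal) → 6×512 + 2×64 + 7×8 = 3256 (decimal)
Compute |3390 - 3256| = 134
134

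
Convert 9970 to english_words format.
Convert 9970 (decimal) → 9970 = 9×1000 + 9×100 + 70 → nine thousand nine hundred seventy (English words)
nine thousand nine hundred seventy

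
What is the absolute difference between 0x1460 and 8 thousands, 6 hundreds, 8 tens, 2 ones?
Convert 0x1460 (hexadecimal) → 1×4096 + 4×256 + 6×16 = 5216 (decimal)
Convert 8 thousands, 6 hundreds, 8 tens, 2 ones (place-value notation) → 8×1000 + 6×100 + 8×10 + 2 = 8682 (decimal)
Compute |5216 - 8682| = 3466
3466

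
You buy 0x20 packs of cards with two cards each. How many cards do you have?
Convert two (English words) → 2 (decimal)
Convert 0x20 (hexadecimal) → 2×16 = 32 (decimal)
Compute 2 × 32 = 64
64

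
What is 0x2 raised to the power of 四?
Convert 0x2 (hexadecimal) → 2 (decimal)
Convert 四 (Chinese numeral) → 4 (decimal)
Compute 2 ^ 4 = 16
16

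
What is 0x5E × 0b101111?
Convert 0x5E (hexadecimal) → 5×16 + 14 = 94 (decimal)
Convert 0b101111 (binary) → 32 + 8 + 4 + 2 + 1 = 47 (decimal)
Compute 94 × 47 = 4418
4418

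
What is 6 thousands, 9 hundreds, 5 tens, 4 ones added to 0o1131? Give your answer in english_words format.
Convert 6 thousands, 9 hundreds, 5 tens, 4 ones (place-value notation) → 6×1000 + 9×100 + 5×10 + 4 = 6954 (decimal)
Convert 0o1131 (octal) → 1×512 + 1×64 + 3×8 + 1 = 601 (decimal)
Compute 6954 + 601 = 7555
Convert 7555 (decimal) → 7555 = 7×1000 + 5×100 + 55 → seven thousand five hundred fifty-five (English words)
seven thousand five hundred fifty-five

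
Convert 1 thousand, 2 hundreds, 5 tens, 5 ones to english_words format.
Convert 1 thousand, 2 hundreds, 5 tens, 5 ones (place-value notation) → 1×1000 + 2×100 + 5×10 + 5 = 1255 (decimal)
Convert 1255 (decimal) → 1255 = 1×1000 + 2×100 + 55 → one thousand two hundred fifty-five (English words)
one thousand two hundred fifty-five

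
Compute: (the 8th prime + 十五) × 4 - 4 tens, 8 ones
Convert the 8th prime (prime index) → 19 (decimal)
Convert 十五 (Chinese numeral) → 1×10 + 5 = 15 (decimal)
Convert 4 tens, 8 ones (place-value notation) → 4×10 + 8 = 48 (decimal)
Expression in decimal: (19 + 15) × 4 - 48
Parentheses first: 19 + 15 = 34
Multiply: 34 × 4 = 136
Subtract: 136 - 48 = 88
88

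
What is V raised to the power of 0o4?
Convert V (Roman numeral) → 5 (decimal)
Convert 0o4 (octal) → 4 (decimal)
Compute 5 ^ 4 = 625
625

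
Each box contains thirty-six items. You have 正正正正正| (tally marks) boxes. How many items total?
Convert thirty-six (English words) → 36 (decimal)
Convert 正正正正正| (tally marks) → 5 + 5 + 5 + 5 + 5 + 1 = 26 (decimal)
Compute 36 × 26 = 936
936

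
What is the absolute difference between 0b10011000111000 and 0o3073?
Convert 0b10011000111000 (binary) → 8192 + 1024 + 512 + 32 + 16 + 8 = 9784 (decimal)
Convert 0o3073 (octal) → 3×512 + 7×8 + 3 = 1595 (decimal)
Compute |9784 - 1595| = 8189
8189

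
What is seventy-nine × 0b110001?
Convert seventy-nine (English words) → 79 (decimal)
Convert 0b110001 (binary) → 32 + 16 + 1 = 49 (decimal)
Compute 79 × 49 = 3871
3871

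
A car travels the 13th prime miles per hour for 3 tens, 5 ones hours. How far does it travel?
Convert the 13th prime (prime index) → 41 (decimal)
Convert 3 tens, 5 ones (place-value notation) → 3×10 + 5 = 35 (decimal)
Compute 41 × 35 = 1435
1435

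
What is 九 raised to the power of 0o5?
Convert 九 (Chinese numeral) → 9 (decimal)
Convert 0o5 (octal) → 5 (decimal)
Compute 9 ^ 5 = 59049
59049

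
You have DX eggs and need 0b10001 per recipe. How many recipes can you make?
Convert DX (Roman numeral) → 500 + 10 = 510 (decimal)
Convert 0b10001 (binary) → 16 + 1 = 17 (decimal)
Compute 510 ÷ 17 = 30
30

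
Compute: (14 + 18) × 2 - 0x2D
Convert 0x2D (hexadecimal) → 2×16 + 13 = 45 (decimal)
Expression in decimal: (14 + 18) × 2 - 45
Parentheses first: 14 + 18 = 32
Multiply: 32 × 2 = 64
Subtract: 64 - 45 = 19
19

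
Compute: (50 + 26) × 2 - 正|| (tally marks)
Convert 正|| (tally marks) → 5 + 2 = 7 (decimal)
Expression in decimal: (50 + 26) × 2 - 7
Parentheses first: 50 + 26 = 76
Multiply: 76 × 2 = 152
Subtract: 152 - 7 = 145
145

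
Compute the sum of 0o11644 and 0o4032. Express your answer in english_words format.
Convert 0o11644 (octal) → 1×4096 + 1×512 + 6×64 + 4×8 + 4 = 5028 (decimal)
Convert 0o4032 (octal) → 4×512 + 3×8 + 2 = 2074 (decimal)
Compute 5028 + 2074 = 7102
Convert 7102 (decimal) → 7102 = 7×1000 + 1×100 + 2 → seven thousand one hundred two (English words)
seven thousand one hundred two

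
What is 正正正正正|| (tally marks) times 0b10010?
Convert 正正正正正|| (tally marks) → 5 + 5 + 5 + 5 + 5 + 2 = 27 (decimal)
Convert 0b10010 (binary) → 16 + 2 = 18 (decimal)
Compute 27 × 18 = 486
486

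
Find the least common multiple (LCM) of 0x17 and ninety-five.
Convert 0x17 (hexadecimal) → 1×16 + 7 = 23 (decimal)
Convert ninety-five (English words) → 95 (decimal)
Compute lcm(23, 95) = 2185
2185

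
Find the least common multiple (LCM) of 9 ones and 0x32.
Convert 9 ones (place-value notation) → 9 (decimal)
Convert 0x32 (hexadecimal) → 3×16 + 2 = 50 (decimal)
Compute lcm(9, 50) = 450
450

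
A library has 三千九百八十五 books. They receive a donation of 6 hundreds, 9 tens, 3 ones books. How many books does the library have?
Convert 三千九百八十五 (Chinese numeral) → 3×1000 + 9×100 + 8×10 + 5 = 3985 (decimal)
Convert 6 hundreds, 9 tens, 3 ones (place-value notation) → 6×100 + 9×10 + 3 = 693 (decimal)
Compute 3985 + 693 = 4678
4678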